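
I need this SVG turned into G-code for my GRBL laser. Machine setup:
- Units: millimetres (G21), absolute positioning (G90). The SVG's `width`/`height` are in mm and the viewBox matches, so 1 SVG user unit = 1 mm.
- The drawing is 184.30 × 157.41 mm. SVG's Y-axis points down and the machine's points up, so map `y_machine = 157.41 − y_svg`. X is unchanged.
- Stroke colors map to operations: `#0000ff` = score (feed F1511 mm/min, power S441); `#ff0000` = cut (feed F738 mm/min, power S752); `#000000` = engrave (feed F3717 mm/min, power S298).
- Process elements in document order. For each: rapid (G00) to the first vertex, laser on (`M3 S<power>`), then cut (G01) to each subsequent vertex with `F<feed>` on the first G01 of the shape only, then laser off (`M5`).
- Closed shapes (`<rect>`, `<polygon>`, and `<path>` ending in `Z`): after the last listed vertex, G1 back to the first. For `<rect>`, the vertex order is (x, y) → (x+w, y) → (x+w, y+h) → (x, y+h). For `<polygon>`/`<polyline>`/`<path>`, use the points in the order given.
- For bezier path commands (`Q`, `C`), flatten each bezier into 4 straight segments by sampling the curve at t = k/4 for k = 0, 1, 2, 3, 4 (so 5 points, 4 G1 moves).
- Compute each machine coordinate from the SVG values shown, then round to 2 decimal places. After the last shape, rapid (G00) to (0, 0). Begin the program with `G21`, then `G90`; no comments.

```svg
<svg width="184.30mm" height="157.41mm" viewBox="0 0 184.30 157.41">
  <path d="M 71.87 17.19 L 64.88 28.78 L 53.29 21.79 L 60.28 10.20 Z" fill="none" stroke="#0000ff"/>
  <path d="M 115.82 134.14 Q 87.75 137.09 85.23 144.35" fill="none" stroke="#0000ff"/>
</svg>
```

G21
G90
G00 X71.87 Y140.22
M3 S441
G01 X64.88 Y128.63 F1511
G01 X53.29 Y135.62
G01 X60.28 Y147.21
G01 X71.87 Y140.22
M5
G00 X115.82 Y23.27
M3 S441
G01 X103.38 Y21.53 F1511
G01 X94.14 Y19.24
G01 X88.09 Y16.42
G01 X85.23 Y13.06
M5
G00 X0.00 Y0.00

1 u = 1 mm; y_m = 157.41 − y.

[1] `<path>` regular polygon, #0000ff→score S441 F1511: (71.87,140.22) → (64.88,128.63) → (53.29,135.62) → (60.28,147.21) → (71.87,140.22) (closed)

[2] `<path>` quadratic bezier, #0000ff→score S441 F1511: (115.82,23.27) → (103.38,21.53) → (94.14,19.24) → (88.09,16.42) → (85.23,13.06)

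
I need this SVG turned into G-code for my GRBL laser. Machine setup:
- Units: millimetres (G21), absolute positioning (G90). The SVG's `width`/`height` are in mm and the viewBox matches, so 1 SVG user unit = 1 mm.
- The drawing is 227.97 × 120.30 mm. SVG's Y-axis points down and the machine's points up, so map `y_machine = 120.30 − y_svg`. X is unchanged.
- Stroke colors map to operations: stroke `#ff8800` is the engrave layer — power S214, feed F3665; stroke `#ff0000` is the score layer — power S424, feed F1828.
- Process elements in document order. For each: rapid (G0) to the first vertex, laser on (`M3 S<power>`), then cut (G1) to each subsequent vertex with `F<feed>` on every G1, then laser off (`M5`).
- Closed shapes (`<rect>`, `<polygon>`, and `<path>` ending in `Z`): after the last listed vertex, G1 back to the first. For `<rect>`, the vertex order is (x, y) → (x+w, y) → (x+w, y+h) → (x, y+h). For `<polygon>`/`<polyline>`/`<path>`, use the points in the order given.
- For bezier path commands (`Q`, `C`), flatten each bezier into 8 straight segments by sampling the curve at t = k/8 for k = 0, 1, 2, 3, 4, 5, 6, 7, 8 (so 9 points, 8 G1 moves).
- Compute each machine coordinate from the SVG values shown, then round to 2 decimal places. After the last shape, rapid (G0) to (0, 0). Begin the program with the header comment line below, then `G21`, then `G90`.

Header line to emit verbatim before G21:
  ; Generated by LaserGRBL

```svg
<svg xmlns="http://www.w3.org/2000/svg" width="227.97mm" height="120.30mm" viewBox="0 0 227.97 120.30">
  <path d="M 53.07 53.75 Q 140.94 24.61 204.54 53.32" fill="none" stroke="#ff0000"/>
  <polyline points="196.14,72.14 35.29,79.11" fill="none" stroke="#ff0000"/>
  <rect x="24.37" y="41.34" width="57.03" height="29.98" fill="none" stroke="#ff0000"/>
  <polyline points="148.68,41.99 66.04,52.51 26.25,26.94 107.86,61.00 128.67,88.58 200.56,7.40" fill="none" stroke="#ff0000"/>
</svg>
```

; Generated by LaserGRBL
G21
G90
G0 X53.07 Y66.55
M3 S424
G1 X74.66 Y72.93 F1828
G1 X95.49 Y77.50 F1828
G1 X115.56 Y80.27 F1828
G1 X134.87 Y81.23 F1828
G1 X153.43 Y80.38 F1828
G1 X171.22 Y77.72 F1828
G1 X188.26 Y73.25 F1828
G1 X204.54 Y66.98 F1828
M5
G0 X196.14 Y48.16
M3 S424
G1 X35.29 Y41.19 F1828
M5
G0 X24.37 Y78.96
M3 S424
G1 X81.40 Y78.96 F1828
G1 X81.40 Y48.98 F1828
G1 X24.37 Y48.98 F1828
G1 X24.37 Y78.96 F1828
M5
G0 X148.68 Y78.31
M3 S424
G1 X66.04 Y67.79 F1828
G1 X26.25 Y93.36 F1828
G1 X107.86 Y59.30 F1828
G1 X128.67 Y31.72 F1828
G1 X200.56 Y112.90 F1828
M5
G0 X0.00 Y0.00

Since the viewBox matches the mm dimensions, user units are millimetres directly. The only transform is the Y-flip y_m = 120.30 − y_svg.

Shape 1 is a quadratic bezier drawn with `<path>`. Its stroke #ff0000 means score at S424, F1828. After flipping Y the toolpath is (53.07,66.55) → (74.66,72.93) → (95.49,77.50) → (115.56,80.27) → (134.87,81.23) → (153.43,80.38) → (171.22,77.72) → (188.26,73.25) → (204.54,66.98).

Shape 2 is a line segment drawn with `<polyline>`. Its stroke #ff0000 means score at S424, F1828. After flipping Y the toolpath is (196.14,48.16) → (35.29,41.19).

Shape 3 is a rectangle drawn with `<rect>`. Its stroke #ff0000 means score at S424, F1828. After flipping Y the toolpath is (24.37,78.96) → (81.40,78.96) → (81.40,48.98) → (24.37,48.98) → (24.37,78.96), returning to the start.

Shape 4 is a open polyline drawn with `<polyline>`. Its stroke #ff0000 means score at S424, F1828. After flipping Y the toolpath is (148.68,78.31) → (66.04,67.79) → (26.25,93.36) → (107.86,59.30) → (128.67,31.72) → (200.56,112.90).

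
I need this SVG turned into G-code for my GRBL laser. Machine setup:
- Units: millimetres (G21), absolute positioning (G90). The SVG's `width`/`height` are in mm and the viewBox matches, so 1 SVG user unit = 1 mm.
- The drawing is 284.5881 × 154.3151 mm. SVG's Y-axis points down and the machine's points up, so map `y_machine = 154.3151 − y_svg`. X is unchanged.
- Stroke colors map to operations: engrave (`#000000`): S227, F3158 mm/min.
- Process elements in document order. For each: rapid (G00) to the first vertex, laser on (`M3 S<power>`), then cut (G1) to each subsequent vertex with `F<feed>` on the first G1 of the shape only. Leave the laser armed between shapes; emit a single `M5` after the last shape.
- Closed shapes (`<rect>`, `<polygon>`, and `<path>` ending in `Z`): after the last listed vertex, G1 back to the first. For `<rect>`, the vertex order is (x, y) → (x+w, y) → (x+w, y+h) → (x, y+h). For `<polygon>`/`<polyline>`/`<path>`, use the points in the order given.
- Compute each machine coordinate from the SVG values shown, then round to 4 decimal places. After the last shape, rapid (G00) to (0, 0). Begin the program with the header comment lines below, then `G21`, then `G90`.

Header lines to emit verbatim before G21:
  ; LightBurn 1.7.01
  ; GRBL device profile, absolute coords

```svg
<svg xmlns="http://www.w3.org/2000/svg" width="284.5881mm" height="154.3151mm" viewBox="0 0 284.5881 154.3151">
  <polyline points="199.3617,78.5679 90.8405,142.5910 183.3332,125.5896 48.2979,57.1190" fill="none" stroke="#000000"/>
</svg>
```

1 u = 1 mm; y_m = 154.3151 − y.

[1] `<polyline>` open polyline, #000000→engrave S227 F3158: (199.3617,75.7472) → (90.8405,11.7241) → (183.3332,28.7255) → (48.2979,97.1961)

; LightBurn 1.7.01
; GRBL device profile, absolute coords
G21
G90
G00 X199.3617 Y75.7472
M3 S227
G1 X90.8405 Y11.7241 F3158
G1 X183.3332 Y28.7255
G1 X48.2979 Y97.1961
M5
G00 X0.0000 Y0.0000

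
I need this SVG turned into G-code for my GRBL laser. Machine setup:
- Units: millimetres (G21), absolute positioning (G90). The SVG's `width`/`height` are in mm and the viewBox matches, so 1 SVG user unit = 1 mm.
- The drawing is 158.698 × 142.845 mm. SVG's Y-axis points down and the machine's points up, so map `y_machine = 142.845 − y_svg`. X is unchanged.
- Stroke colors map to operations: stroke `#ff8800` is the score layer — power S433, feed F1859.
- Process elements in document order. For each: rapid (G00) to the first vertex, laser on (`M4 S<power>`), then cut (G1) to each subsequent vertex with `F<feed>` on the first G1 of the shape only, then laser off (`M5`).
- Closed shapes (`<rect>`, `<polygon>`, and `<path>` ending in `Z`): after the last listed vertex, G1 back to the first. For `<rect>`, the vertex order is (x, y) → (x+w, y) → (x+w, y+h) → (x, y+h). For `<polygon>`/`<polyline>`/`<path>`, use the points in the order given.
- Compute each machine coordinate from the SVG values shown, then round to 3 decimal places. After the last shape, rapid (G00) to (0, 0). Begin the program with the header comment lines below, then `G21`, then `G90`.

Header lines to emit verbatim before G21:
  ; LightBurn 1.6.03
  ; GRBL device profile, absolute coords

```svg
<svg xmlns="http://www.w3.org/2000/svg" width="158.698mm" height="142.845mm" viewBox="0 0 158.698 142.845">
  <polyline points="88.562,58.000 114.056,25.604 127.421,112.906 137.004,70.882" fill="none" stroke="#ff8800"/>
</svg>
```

Since the viewBox matches the mm dimensions, user units are millimetres directly. The only transform is the Y-flip y_m = 142.845 − y_svg.

Shape 1 is a open polyline drawn with `<polyline>`. Its stroke #ff8800 means score at S433, F1859. After flipping Y the toolpath is (88.562,84.845) → (114.056,117.241) → (127.421,29.939) → (137.004,71.963).

; LightBurn 1.6.03
; GRBL device profile, absolute coords
G21
G90
G00 X88.562 Y84.845
M4 S433
G1 X114.056 Y117.241 F1859
G1 X127.421 Y29.939
G1 X137.004 Y71.963
M5
G00 X0.000 Y0.000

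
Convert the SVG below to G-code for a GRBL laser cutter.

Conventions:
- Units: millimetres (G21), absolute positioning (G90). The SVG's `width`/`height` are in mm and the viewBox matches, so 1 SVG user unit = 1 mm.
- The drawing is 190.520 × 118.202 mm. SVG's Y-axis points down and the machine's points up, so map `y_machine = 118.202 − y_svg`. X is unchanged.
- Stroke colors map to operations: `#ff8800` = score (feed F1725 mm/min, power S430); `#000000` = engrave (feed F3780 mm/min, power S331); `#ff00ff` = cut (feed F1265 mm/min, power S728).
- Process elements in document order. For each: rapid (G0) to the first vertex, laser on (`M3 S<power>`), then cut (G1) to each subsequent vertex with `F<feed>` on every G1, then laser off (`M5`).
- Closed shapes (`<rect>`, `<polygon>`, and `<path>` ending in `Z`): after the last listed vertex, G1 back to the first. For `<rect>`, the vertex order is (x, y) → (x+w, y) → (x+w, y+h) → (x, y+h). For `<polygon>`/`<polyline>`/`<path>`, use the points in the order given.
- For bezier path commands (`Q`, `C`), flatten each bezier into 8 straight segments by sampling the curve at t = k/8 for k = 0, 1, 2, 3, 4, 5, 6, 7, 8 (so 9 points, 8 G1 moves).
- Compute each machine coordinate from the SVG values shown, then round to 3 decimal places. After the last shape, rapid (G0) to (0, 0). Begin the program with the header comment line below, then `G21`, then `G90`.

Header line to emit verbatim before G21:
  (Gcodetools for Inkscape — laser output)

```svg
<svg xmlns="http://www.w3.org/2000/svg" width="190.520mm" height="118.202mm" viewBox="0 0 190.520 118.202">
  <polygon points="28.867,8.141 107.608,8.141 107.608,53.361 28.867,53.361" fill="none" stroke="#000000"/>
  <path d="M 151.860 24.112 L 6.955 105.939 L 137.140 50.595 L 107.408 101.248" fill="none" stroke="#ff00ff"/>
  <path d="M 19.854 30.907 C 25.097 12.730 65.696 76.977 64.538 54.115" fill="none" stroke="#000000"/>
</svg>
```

1 u = 1 mm; y_m = 118.202 − y.

[1] `<polygon>` rectangle, #000000→engrave S331 F3780: (28.867,110.061) → (107.608,110.061) → (107.608,64.841) → (28.867,64.841) → (28.867,110.061) (closed)

[2] `<path>` open polyline, #ff00ff→cut S728 F1265: (151.860,94.090) → (6.955,12.263) → (137.140,67.607) → (107.408,16.954)

[3] `<path>` cubic bezier, #000000→engrave S331 F3780: (19.854,87.295) → (23.327,90.579) → (29.211,88.122) → (36.602,81.912) → (44.596,73.934) → (52.291,66.176) → (58.782,60.624) → (63.166,59.266) → (64.538,64.087)

(Gcodetools for Inkscape — laser output)
G21
G90
G0 X28.867 Y110.061
M3 S331
G1 X107.608 Y110.061 F3780
G1 X107.608 Y64.841 F3780
G1 X28.867 Y64.841 F3780
G1 X28.867 Y110.061 F3780
M5
G0 X151.860 Y94.090
M3 S728
G1 X6.955 Y12.263 F1265
G1 X137.140 Y67.607 F1265
G1 X107.408 Y16.954 F1265
M5
G0 X19.854 Y87.295
M3 S331
G1 X23.327 Y90.579 F3780
G1 X29.211 Y88.122 F3780
G1 X36.602 Y81.912 F3780
G1 X44.596 Y73.934 F3780
G1 X52.291 Y66.176 F3780
G1 X58.782 Y60.624 F3780
G1 X63.166 Y59.266 F3780
G1 X64.538 Y64.087 F3780
M5
G0 X0.000 Y0.000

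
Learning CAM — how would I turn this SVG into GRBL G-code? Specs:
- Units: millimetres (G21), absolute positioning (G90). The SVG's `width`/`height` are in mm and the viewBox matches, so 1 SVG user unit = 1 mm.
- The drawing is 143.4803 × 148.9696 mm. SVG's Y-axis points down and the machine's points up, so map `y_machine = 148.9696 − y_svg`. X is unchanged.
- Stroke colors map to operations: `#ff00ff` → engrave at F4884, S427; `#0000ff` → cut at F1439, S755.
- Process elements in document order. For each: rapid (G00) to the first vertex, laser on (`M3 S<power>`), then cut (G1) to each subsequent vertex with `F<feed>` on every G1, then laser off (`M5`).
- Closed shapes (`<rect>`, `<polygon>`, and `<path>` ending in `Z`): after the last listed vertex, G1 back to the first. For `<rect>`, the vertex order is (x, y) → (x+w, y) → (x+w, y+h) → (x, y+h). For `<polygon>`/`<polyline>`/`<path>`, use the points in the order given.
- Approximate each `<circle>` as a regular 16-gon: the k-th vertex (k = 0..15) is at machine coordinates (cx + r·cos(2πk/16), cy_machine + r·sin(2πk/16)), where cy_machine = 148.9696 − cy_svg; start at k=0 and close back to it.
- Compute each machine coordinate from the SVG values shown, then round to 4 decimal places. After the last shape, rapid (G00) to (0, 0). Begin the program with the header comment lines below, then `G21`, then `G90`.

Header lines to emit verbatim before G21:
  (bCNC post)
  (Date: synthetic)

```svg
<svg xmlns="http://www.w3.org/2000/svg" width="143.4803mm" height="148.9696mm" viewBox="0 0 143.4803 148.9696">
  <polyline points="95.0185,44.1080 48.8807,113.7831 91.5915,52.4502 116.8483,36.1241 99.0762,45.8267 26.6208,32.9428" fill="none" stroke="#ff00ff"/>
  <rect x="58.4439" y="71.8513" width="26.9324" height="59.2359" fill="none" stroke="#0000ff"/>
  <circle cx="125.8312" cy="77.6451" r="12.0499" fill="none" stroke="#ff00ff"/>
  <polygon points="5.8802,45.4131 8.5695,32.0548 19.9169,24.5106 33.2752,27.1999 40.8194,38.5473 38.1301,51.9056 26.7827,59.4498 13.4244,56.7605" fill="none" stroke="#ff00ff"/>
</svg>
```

(bCNC post)
(Date: synthetic)
G21
G90
G00 X95.0185 Y104.8616
M3 S427
G1 X48.8807 Y35.1865 F4884
G1 X91.5915 Y96.5194 F4884
G1 X116.8483 Y112.8455 F4884
G1 X99.0762 Y103.1429 F4884
G1 X26.6208 Y116.0268 F4884
M5
G00 X58.4439 Y77.1183
M3 S755
G1 X85.3763 Y77.1183 F1439
G1 X85.3763 Y17.8824 F1439
G1 X58.4439 Y17.8824 F1439
G1 X58.4439 Y77.1183 F1439
M5
G00 X137.8811 Y71.3245
M3 S427
G1 X136.9639 Y75.9358 F4884
G1 X134.3518 Y79.8451 F4884
G1 X130.4425 Y82.4572 F4884
G1 X125.8312 Y83.3744 F4884
G1 X121.2199 Y82.4572 F4884
G1 X117.3106 Y79.8451 F4884
G1 X114.6985 Y75.9358 F4884
G1 X113.7813 Y71.3245 F4884
G1 X114.6985 Y66.7132 F4884
G1 X117.3106 Y62.8039 F4884
G1 X121.2199 Y60.1918 F4884
G1 X125.8312 Y59.2746 F4884
G1 X130.4425 Y60.1918 F4884
G1 X134.3518 Y62.8039 F4884
G1 X136.9639 Y66.7132 F4884
G1 X137.8811 Y71.3245 F4884
M5
G00 X5.8802 Y103.5565
M3 S427
G1 X8.5695 Y116.9148 F4884
G1 X19.9169 Y124.4590 F4884
G1 X33.2752 Y121.7697 F4884
G1 X40.8194 Y110.4223 F4884
G1 X38.1301 Y97.0640 F4884
G1 X26.7827 Y89.5198 F4884
G1 X13.4244 Y92.2091 F4884
G1 X5.8802 Y103.5565 F4884
M5
G00 X0.0000 Y0.0000

viewBox `0 0 143.4803 148.9696` with mm width/height → 1 unit = 1 mm. Flip: y_m = 148.9696 − y_svg.

**Shape 1** — `<polyline>` open polyline, stroke `#ff00ff` → engrave (S427, F4884). Machine vertices: (95.0185,104.8616) → (48.8807,35.1865) → (91.5915,96.5194) → (116.8483,112.8455) → (99.0762,103.1429) → (26.6208,116.0268). Open path.

**Shape 2** — `<rect>` rectangle, stroke `#0000ff` → cut (S755, F1439). Machine vertices: (58.4439,77.1183) → (85.3763,77.1183) → (85.3763,17.8824) → (58.4439,17.8824) → (58.4439,77.1183). Closed: final G1 returns to the first vertex.

**Shape 3** — `<circle>` circle, stroke `#ff00ff` → engrave (S427, F4884). Machine vertices: (137.8811,71.3245) → (136.9639,75.9358) → (134.3518,79.8451) → (130.4425,82.4572) → (125.8312,83.3744) → (121.2199,82.4572) → (117.3106,79.8451) → (114.6985,75.9358) → (113.7813,71.3245) → (114.6985,66.7132) → (117.3106,62.8039) → (121.2199,60.1918) → (125.8312,59.2746) → (130.4425,60.1918) → (134.3518,62.8039) → (136.9639,66.7132) → (137.8811,71.3245). Closed: final G1 returns to the first vertex.

**Shape 4** — `<polygon>` regular polygon, stroke `#ff00ff` → engrave (S427, F4884). Machine vertices: (5.8802,103.5565) → (8.5695,116.9148) → (19.9169,124.4590) → (33.2752,121.7697) → (40.8194,110.4223) → (38.1301,97.0640) → (26.7827,89.5198) → (13.4244,92.2091) → (5.8802,103.5565). Closed: final G1 returns to the first vertex.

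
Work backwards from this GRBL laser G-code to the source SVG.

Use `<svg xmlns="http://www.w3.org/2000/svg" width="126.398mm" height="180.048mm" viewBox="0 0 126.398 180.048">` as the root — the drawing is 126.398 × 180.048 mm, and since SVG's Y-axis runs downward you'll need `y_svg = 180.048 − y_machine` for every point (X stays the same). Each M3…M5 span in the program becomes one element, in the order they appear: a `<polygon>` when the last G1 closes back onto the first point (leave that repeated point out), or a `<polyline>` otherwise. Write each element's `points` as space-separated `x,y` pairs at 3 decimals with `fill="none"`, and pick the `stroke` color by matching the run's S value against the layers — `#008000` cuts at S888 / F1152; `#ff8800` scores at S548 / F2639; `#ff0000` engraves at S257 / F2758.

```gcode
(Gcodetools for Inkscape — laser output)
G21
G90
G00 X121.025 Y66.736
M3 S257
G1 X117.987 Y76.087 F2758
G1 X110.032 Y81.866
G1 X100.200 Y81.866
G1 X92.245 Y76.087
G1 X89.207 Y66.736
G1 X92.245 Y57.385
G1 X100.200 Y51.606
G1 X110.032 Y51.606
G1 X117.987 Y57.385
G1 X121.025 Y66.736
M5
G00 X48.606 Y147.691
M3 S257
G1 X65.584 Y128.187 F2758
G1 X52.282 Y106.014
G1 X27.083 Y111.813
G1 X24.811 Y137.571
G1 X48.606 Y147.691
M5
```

<svg xmlns="http://www.w3.org/2000/svg" width="126.398mm" height="180.048mm" viewBox="0 0 126.398 180.048">
  <polygon points="121.025,113.312 117.987,103.961 110.032,98.182 100.200,98.182 92.245,103.961 89.207,113.312 92.245,122.663 100.200,128.442 110.032,128.442 117.987,122.663" fill="none" stroke="#ff0000"/>
  <polygon points="48.606,32.357 65.584,51.861 52.282,74.034 27.083,68.235 24.811,42.477" fill="none" stroke="#ff0000"/>
</svg>

y_svg = 180.048 − y_m. Every run uses S257, so all elements get stroke `#ff0000` (engrave).

[1] closed run; points: 121.025,113.312 117.987,103.961 110.032,98.182 100.200,98.182 92.245,103.961 89.207,113.312 92.245,122.663 100.200,128.442 110.032,128.442 117.987,122.663

[2] closed run; points: 48.606,32.357 65.584,51.861 52.282,74.034 27.083,68.235 24.811,42.477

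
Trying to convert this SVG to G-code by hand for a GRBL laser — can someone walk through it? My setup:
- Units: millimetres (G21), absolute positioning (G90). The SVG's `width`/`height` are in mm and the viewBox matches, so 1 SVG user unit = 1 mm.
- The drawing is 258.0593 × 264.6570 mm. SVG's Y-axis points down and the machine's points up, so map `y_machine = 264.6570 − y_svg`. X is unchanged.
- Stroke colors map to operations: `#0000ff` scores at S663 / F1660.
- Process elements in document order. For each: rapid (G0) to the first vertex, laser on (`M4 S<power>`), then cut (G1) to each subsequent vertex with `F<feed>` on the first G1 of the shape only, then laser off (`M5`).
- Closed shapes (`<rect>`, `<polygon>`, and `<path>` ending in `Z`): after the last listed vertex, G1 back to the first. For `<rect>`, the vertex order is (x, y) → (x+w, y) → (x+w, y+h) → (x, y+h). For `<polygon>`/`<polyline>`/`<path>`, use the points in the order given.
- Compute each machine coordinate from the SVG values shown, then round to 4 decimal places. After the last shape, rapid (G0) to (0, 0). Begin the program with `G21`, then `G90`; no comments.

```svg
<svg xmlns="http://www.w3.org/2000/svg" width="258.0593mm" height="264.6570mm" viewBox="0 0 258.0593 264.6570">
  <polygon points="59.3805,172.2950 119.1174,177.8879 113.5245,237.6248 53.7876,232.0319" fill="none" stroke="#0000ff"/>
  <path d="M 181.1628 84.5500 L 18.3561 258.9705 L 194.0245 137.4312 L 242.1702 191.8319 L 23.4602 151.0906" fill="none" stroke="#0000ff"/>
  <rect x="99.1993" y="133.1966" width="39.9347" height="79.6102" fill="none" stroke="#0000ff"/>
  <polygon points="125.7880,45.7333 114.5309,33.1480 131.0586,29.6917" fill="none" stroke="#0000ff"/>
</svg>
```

1 u = 1 mm; y_m = 264.6570 − y.

[1] `<polygon>` regular polygon, #0000ff→score S663 F1660: (59.3805,92.3620) → (119.1174,86.7691) → (113.5245,27.0322) → (53.7876,32.6251) → (59.3805,92.3620) (closed)

[2] `<path>` open polyline, #0000ff→score S663 F1660: (181.1628,180.1070) → (18.3561,5.6865) → (194.0245,127.2258) → (242.1702,72.8251) → (23.4602,113.5664)

[3] `<rect>` rectangle, #0000ff→score S663 F1660: (99.1993,131.4604) → (139.1340,131.4604) → (139.1340,51.8502) → (99.1993,51.8502) → (99.1993,131.4604) (closed)

[4] `<polygon>` regular polygon, #0000ff→score S663 F1660: (125.7880,218.9237) → (114.5309,231.5090) → (131.0586,234.9653) → (125.7880,218.9237) (closed)

G21
G90
G0 X59.3805 Y92.3620
M4 S663
G1 X119.1174 Y86.7691 F1660
G1 X113.5245 Y27.0322
G1 X53.7876 Y32.6251
G1 X59.3805 Y92.3620
M5
G0 X181.1628 Y180.1070
M4 S663
G1 X18.3561 Y5.6865 F1660
G1 X194.0245 Y127.2258
G1 X242.1702 Y72.8251
G1 X23.4602 Y113.5664
M5
G0 X99.1993 Y131.4604
M4 S663
G1 X139.1340 Y131.4604 F1660
G1 X139.1340 Y51.8502
G1 X99.1993 Y51.8502
G1 X99.1993 Y131.4604
M5
G0 X125.7880 Y218.9237
M4 S663
G1 X114.5309 Y231.5090 F1660
G1 X131.0586 Y234.9653
G1 X125.7880 Y218.9237
M5
G0 X0.0000 Y0.0000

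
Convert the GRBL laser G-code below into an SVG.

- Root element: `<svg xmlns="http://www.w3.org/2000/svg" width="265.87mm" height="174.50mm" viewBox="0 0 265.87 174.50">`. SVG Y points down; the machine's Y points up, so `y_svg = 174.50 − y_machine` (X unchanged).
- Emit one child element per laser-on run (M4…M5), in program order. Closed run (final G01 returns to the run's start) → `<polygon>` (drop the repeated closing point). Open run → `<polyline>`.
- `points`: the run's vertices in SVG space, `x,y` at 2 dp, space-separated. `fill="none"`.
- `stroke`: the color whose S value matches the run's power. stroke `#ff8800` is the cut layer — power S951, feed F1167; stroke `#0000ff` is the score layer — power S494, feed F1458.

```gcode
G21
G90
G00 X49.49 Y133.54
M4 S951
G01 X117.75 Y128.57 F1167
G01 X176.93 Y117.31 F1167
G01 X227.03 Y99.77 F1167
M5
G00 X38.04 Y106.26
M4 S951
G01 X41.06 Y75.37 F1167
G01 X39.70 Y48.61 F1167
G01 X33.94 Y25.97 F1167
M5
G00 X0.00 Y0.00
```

Each laser-on run becomes one SVG element. Flip Y back into SVG space with y_svg = 174.50 − y_machine. Every run uses S951, so all elements get stroke `#ff8800` (cut).

Run 1: The run is open, so emit a `<polyline>` with points (Y-flipped): 49.49,40.96 117.75,45.93 176.93,57.19 227.03,74.73.

Run 2: The run is open, so emit a `<polyline>` with points (Y-flipped): 38.04,68.24 41.06,99.13 39.70,125.89 33.94,148.53.

<svg xmlns="http://www.w3.org/2000/svg" width="265.87mm" height="174.50mm" viewBox="0 0 265.87 174.50">
  <polyline points="49.49,40.96 117.75,45.93 176.93,57.19 227.03,74.73" fill="none" stroke="#ff8800"/>
  <polyline points="38.04,68.24 41.06,99.13 39.70,125.89 33.94,148.53" fill="none" stroke="#ff8800"/>
</svg>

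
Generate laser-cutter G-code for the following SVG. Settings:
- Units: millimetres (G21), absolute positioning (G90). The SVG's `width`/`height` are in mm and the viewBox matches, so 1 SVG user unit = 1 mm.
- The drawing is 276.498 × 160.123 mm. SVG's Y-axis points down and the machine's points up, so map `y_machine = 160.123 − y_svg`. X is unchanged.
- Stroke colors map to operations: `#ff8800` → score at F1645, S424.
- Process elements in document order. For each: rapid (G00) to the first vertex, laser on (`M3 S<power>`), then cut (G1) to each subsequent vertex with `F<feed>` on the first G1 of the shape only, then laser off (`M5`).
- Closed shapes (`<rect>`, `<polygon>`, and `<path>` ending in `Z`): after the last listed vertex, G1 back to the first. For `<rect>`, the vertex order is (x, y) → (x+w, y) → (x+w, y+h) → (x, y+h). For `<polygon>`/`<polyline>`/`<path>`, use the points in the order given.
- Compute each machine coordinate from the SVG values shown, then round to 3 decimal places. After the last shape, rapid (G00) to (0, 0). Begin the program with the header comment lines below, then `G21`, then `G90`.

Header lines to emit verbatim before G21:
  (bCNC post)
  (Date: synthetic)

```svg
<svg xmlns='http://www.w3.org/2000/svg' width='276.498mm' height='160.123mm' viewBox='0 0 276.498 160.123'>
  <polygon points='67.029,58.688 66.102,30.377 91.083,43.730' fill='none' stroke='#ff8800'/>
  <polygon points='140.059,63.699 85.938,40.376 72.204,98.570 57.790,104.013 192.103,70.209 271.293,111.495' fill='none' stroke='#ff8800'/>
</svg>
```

1 u = 1 mm; y_m = 160.123 − y.

[1] `<polygon>` regular polygon, #ff8800→score S424 F1645: (67.029,101.435) → (66.102,129.746) → (91.083,116.393) → (67.029,101.435) (closed)

[2] `<polygon>` closed polygon, #ff8800→score S424 F1645: (140.059,96.424) → (85.938,119.747) → (72.204,61.553) → (57.790,56.110) → (192.103,89.914) → (271.293,48.628) → (140.059,96.424) (closed)

(bCNC post)
(Date: synthetic)
G21
G90
G00 X67.029 Y101.435
M3 S424
G1 X66.102 Y129.746 F1645
G1 X91.083 Y116.393
G1 X67.029 Y101.435
M5
G00 X140.059 Y96.424
M3 S424
G1 X85.938 Y119.747 F1645
G1 X72.204 Y61.553
G1 X57.790 Y56.110
G1 X192.103 Y89.914
G1 X271.293 Y48.628
G1 X140.059 Y96.424
M5
G00 X0.000 Y0.000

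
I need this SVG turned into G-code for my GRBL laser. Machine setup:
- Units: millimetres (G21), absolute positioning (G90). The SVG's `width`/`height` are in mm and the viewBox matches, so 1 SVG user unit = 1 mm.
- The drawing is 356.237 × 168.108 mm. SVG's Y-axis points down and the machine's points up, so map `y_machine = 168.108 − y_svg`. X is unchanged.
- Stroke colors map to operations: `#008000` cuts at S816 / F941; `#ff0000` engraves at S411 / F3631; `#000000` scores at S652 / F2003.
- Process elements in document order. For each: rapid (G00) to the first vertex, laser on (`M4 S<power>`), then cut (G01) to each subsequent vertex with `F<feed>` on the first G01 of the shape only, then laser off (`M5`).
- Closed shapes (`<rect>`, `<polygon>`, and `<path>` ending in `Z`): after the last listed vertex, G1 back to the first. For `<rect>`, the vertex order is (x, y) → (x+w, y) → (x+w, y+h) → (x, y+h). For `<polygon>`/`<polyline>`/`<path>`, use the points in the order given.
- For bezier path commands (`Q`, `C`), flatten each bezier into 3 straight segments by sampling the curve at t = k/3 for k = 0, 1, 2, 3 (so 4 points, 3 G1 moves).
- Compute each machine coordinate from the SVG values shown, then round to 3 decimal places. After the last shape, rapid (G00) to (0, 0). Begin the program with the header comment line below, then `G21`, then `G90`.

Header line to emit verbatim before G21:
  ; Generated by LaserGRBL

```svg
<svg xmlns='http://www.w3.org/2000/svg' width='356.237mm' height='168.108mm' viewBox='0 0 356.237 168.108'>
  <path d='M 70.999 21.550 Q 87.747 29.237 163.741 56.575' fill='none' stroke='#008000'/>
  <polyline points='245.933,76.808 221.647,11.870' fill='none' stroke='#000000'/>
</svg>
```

1 u = 1 mm; y_m = 168.108 − y.

[1] `<path>` quadratic bezier, #008000→cut S816 F941: (70.999,146.558) → (88.747,139.250) → (119.661,127.575) → (163.741,111.533)

[2] `<polyline>` line segment, #000000→score S652 F2003: (245.933,91.300) → (221.647,156.238)

; Generated by LaserGRBL
G21
G90
G00 X70.999 Y146.558
M4 S816
G01 X88.747 Y139.250 F941
G01 X119.661 Y127.575
G01 X163.741 Y111.533
M5
G00 X245.933 Y91.300
M4 S652
G01 X221.647 Y156.238 F2003
M5
G00 X0.000 Y0.000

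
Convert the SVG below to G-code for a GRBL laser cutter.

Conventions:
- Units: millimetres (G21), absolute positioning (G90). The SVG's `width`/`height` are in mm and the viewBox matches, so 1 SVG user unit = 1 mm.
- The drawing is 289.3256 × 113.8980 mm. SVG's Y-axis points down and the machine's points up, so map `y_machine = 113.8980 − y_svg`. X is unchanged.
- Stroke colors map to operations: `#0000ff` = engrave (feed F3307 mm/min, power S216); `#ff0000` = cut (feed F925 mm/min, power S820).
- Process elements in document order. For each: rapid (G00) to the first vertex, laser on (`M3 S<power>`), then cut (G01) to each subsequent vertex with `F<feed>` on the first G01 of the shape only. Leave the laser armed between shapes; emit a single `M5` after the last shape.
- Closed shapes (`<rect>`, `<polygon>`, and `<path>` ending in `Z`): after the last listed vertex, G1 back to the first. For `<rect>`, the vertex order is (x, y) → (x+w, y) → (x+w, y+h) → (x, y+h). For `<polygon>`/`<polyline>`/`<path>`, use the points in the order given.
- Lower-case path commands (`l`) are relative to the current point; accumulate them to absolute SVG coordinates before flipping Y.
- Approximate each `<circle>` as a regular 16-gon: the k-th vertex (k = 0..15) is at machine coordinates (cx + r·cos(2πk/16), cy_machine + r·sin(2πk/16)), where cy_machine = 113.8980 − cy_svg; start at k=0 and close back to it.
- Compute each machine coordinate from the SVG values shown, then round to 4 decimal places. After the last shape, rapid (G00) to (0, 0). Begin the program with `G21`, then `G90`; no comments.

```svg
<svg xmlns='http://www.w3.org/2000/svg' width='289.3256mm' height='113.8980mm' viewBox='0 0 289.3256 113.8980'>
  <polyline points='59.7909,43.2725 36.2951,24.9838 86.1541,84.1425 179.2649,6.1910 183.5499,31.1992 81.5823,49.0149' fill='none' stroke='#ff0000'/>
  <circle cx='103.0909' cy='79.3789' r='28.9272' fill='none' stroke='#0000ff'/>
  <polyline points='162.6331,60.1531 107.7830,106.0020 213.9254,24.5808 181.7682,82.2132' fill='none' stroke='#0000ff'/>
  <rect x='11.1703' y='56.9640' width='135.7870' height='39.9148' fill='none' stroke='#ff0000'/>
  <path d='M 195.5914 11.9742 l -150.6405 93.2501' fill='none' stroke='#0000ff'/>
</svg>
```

G21
G90
G00 X59.7909 Y70.6255
M3 S820
G01 X36.2951 Y88.9142 F925
G01 X86.1541 Y29.7555
G01 X179.2649 Y107.7070
G01 X183.5499 Y82.6988
G01 X81.5823 Y64.8831
G00 X132.0181 Y34.5191
M3 S216
G01 X129.8161 Y45.5891 F3307
G01 X123.5455 Y54.9737
G01 X114.1609 Y61.2443
G01 X103.0909 Y63.4463
G01 X92.0209 Y61.2443
G01 X82.6363 Y54.9737
G01 X76.3657 Y45.5891
G01 X74.1637 Y34.5191
G01 X76.3657 Y23.4491
G01 X82.6363 Y14.0645
G01 X92.0209 Y7.7939
G01 X103.0909 Y5.5919
G01 X114.1609 Y7.7939
G01 X123.5455 Y14.0645
G01 X129.8161 Y23.4491
G01 X132.0181 Y34.5191
G00 X162.6331 Y53.7449
M3 S216
G01 X107.7830 Y7.8960 F3307
G01 X213.9254 Y89.3172
G01 X181.7682 Y31.6848
G00 X11.1703 Y56.9340
M3 S820
G01 X146.9573 Y56.9340 F925
G01 X146.9573 Y17.0192
G01 X11.1703 Y17.0192
G01 X11.1703 Y56.9340
G00 X195.5914 Y101.9238
M3 S216
G01 X44.9509 Y8.6737 F3307
M5
G00 X0.0000 Y0.0000

Since the viewBox matches the mm dimensions, user units are millimetres directly. The only transform is the Y-flip y_m = 113.8980 − y_svg.

Shape 1 is a open polyline drawn with `<polyline>`. Its stroke #ff0000 means cut at S820, F925. After flipping Y the toolpath is (59.7909,70.6255) → (36.2951,88.9142) → (86.1541,29.7555) → (179.2649,107.7070) → (183.5499,82.6988) → (81.5823,64.8831).

Shape 2 is a circle drawn with `<circle>`. Its stroke #0000ff means engrave at S216, F3307. After flipping Y the toolpath is (132.0181,34.5191) → (129.8161,45.5891) → (123.5455,54.9737) → (114.1609,61.2443) → (103.0909,63.4463) → (92.0209,61.2443) → (82.6363,54.9737) → (76.3657,45.5891) → (74.1637,34.5191) → (76.3657,23.4491) → (82.6363,14.0645) → (92.0209,7.7939) → (103.0909,5.5919) → (114.1609,7.7939) → (123.5455,14.0645) → (129.8161,23.4491) → (132.0181,34.5191), returning to the start.

Shape 3 is a open polyline drawn with `<polyline>`. Its stroke #0000ff means engrave at S216, F3307. After flipping Y the toolpath is (162.6331,53.7449) → (107.7830,7.8960) → (213.9254,89.3172) → (181.7682,31.6848).

Shape 4 is a rectangle drawn with `<rect>`. Its stroke #ff0000 means cut at S820, F925. After flipping Y the toolpath is (11.1703,56.9340) → (146.9573,56.9340) → (146.9573,17.0192) → (11.1703,17.0192) → (11.1703,56.9340), returning to the start.

Shape 5 is a line segment drawn with `<path>`. Its stroke #0000ff means engrave at S216, F3307. After flipping Y the toolpath is (195.5914,101.9238) → (44.9509,8.6737).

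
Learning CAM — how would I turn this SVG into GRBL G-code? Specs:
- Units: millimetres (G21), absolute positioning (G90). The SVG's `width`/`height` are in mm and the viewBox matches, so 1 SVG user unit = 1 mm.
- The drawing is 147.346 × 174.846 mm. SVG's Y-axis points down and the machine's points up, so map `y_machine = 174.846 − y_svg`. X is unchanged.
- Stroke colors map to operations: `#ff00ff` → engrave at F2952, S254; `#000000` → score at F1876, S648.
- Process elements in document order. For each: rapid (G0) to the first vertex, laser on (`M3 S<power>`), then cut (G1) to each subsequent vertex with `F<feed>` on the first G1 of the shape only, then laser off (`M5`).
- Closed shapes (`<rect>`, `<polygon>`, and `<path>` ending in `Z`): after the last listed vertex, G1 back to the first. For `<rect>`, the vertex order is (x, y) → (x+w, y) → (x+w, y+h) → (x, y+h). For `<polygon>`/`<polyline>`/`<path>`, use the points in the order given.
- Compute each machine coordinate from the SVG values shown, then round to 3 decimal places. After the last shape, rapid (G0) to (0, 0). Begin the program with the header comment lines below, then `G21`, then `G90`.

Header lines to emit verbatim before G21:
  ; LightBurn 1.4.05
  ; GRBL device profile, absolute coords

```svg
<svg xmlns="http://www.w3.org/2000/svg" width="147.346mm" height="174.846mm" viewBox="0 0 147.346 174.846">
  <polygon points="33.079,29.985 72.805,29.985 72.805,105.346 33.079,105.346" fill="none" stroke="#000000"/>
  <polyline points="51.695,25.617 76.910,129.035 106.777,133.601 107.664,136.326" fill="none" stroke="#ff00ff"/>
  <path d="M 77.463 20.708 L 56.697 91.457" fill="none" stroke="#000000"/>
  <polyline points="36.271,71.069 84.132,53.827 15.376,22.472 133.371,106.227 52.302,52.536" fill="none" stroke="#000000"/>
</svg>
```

; LightBurn 1.4.05
; GRBL device profile, absolute coords
G21
G90
G0 X33.079 Y144.861
M3 S648
G1 X72.805 Y144.861 F1876
G1 X72.805 Y69.500
G1 X33.079 Y69.500
G1 X33.079 Y144.861
M5
G0 X51.695 Y149.229
M3 S254
G1 X76.910 Y45.811 F2952
G1 X106.777 Y41.245
G1 X107.664 Y38.520
M5
G0 X77.463 Y154.138
M3 S648
G1 X56.697 Y83.389 F1876
M5
G0 X36.271 Y103.777
M3 S648
G1 X84.132 Y121.019 F1876
G1 X15.376 Y152.374
G1 X133.371 Y68.619
G1 X52.302 Y122.310
M5
G0 X0.000 Y0.000

viewBox `0 0 147.346 174.846` with mm width/height → 1 unit = 1 mm. Flip: y_m = 174.846 − y_svg.

**Shape 1** — `<polygon>` rectangle, stroke `#000000` → score (S648, F1876). Machine vertices: (33.079,144.861) → (72.805,144.861) → (72.805,69.500) → (33.079,69.500) → (33.079,144.861). Closed: final G1 returns to the first vertex.

**Shape 2** — `<polyline>` open polyline, stroke `#ff00ff` → engrave (S254, F2952). Machine vertices: (51.695,149.229) → (76.910,45.811) → (106.777,41.245) → (107.664,38.520). Open path.

**Shape 3** — `<path>` line segment, stroke `#000000` → score (S648, F1876). Machine vertices: (77.463,154.138) → (56.697,83.389). Open path.

**Shape 4** — `<polyline>` open polyline, stroke `#000000` → score (S648, F1876). Machine vertices: (36.271,103.777) → (84.132,121.019) → (15.376,152.374) → (133.371,68.619) → (52.302,122.310). Open path.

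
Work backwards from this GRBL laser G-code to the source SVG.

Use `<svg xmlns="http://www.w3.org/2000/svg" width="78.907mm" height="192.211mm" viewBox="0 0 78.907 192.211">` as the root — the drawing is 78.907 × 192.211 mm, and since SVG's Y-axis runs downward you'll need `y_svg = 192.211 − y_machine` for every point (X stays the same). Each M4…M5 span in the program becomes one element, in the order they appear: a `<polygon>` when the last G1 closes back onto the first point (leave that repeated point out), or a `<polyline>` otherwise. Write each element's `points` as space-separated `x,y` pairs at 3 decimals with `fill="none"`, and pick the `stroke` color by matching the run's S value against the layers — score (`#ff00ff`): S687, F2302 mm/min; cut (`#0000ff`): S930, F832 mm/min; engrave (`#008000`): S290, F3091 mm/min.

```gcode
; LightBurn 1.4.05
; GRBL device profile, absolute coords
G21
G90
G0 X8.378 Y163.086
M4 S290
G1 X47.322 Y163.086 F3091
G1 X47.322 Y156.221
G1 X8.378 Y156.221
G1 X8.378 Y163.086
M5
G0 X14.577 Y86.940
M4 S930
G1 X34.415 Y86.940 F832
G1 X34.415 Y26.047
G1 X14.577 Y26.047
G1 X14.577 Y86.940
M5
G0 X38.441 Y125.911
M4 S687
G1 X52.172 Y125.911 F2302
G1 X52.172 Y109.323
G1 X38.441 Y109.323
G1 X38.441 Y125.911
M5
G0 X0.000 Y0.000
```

Each laser-on run becomes one SVG element. Flip Y back into SVG space with y_svg = 192.211 − y_machine.

Run 1: power S290 maps to stroke `#008000` (engrave). The run returns to its start, so emit a `<polygon>` with points (Y-flipped): 8.378,29.125 47.322,29.125 47.322,35.990 8.378,35.990.

Run 2: power S930 maps to stroke `#0000ff` (cut). The run returns to its start, so emit a `<polygon>` with points (Y-flipped): 14.577,105.271 34.415,105.271 34.415,166.164 14.577,166.164.

Run 3: power S687 maps to stroke `#ff00ff` (score). The run returns to its start, so emit a `<polygon>` with points (Y-flipped): 38.441,66.300 52.172,66.300 52.172,82.888 38.441,82.888.

<svg xmlns="http://www.w3.org/2000/svg" width="78.907mm" height="192.211mm" viewBox="0 0 78.907 192.211">
  <polygon points="8.378,29.125 47.322,29.125 47.322,35.990 8.378,35.990" fill="none" stroke="#008000"/>
  <polygon points="14.577,105.271 34.415,105.271 34.415,166.164 14.577,166.164" fill="none" stroke="#0000ff"/>
  <polygon points="38.441,66.300 52.172,66.300 52.172,82.888 38.441,82.888" fill="none" stroke="#ff00ff"/>
</svg>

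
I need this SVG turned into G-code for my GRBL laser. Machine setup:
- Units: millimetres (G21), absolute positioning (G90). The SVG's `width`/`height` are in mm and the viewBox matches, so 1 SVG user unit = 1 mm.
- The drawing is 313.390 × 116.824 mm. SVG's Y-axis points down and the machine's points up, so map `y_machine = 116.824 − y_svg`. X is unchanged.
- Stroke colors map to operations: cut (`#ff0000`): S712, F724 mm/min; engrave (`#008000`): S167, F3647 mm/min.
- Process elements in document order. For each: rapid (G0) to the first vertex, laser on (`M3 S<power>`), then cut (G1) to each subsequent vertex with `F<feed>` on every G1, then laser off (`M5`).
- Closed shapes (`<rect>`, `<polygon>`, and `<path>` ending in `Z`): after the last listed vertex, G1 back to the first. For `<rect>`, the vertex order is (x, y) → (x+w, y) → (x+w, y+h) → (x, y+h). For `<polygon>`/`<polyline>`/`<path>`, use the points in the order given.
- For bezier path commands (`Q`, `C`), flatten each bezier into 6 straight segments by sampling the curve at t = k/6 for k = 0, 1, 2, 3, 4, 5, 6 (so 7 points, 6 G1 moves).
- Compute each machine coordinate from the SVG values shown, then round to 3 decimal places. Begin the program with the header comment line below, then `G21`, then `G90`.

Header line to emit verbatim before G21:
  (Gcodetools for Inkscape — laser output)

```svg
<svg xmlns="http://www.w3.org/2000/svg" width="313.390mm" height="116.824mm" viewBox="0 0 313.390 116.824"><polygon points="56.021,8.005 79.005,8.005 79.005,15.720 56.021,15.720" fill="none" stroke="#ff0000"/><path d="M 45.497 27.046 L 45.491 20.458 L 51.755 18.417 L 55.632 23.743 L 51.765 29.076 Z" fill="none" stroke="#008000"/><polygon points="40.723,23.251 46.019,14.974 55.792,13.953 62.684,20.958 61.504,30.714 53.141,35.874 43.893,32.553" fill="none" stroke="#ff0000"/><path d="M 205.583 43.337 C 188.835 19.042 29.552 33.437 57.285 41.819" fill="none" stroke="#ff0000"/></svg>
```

(Gcodetools for Inkscape — laser output)
G21
G90
G0 X56.021 Y108.819
M3 S712
G1 X79.005 Y108.819 F724
G1 X79.005 Y101.104 F724
G1 X56.021 Y101.104 F724
G1 X56.021 Y108.819 F724
M5
G0 X45.497 Y89.778
M3 S167
G1 X45.491 Y96.366 F3647
G1 X51.755 Y98.407 F3647
G1 X55.632 Y93.081 F3647
G1 X51.765 Y87.748 F3647
G1 X45.497 Y89.778 F3647
M5
G0 X40.723 Y93.573
M3 S712
G1 X46.019 Y101.850 F724
G1 X55.792 Y102.871 F724
G1 X62.684 Y95.866 F724
G1 X61.504 Y86.110 F724
G1 X53.141 Y80.950 F724
G1 X43.893 Y84.271 F724
G1 X40.723 Y93.573 F724
M5
G0 X205.583 Y73.487
M3 S712
G1 X186.857 Y82.617 F724
G1 X153.529 Y86.541 F724
G1 X114.754 Y86.500 F724
G1 X79.685 Y83.736 F724
G1 X57.477 Y79.490 F724
G1 X57.285 Y75.005 F724
M5

viewBox `0 0 313.390 116.824` with mm width/height → 1 unit = 1 mm. Flip: y_m = 116.824 − y_svg.

**Shape 1** — `<polygon>` rectangle, stroke `#ff0000` → cut (S712, F724). Machine vertices: (56.021,108.819) → (79.005,108.819) → (79.005,101.104) → (56.021,101.104) → (56.021,108.819). Closed: final G1 returns to the first vertex.

**Shape 2** — `<path>` regular polygon, stroke `#008000` → engrave (S167, F3647). Machine vertices: (45.497,89.778) → (45.491,96.366) → (51.755,98.407) → (55.632,93.081) → (51.765,87.748) → (45.497,89.778). Closed: final G1 returns to the first vertex.

**Shape 3** — `<polygon>` regular polygon, stroke `#ff0000` → cut (S712, F724). Machine vertices: (40.723,93.573) → (46.019,101.850) → (55.792,102.871) → (62.684,95.866) → (61.504,86.110) → (53.141,80.950) → (43.893,84.271) → (40.723,93.573). Closed: final G1 returns to the first vertex.

**Shape 4** — `<path>` cubic bezier, stroke `#ff0000` → cut (S712, F724). Control points (SVG): P0=(205.583,43.337), P1=(188.835,19.042), P2=(29.552,33.437), P3=(57.285,41.819); sampled at t=k/6. Machine vertices: (205.583,73.487) → (186.857,82.617) → (153.529,86.541) → (114.754,86.500) → (79.685,83.736) → (57.477,79.490) → (57.285,75.005). Open path.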